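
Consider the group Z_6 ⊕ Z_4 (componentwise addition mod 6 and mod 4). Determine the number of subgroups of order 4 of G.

|G| = 24 and 4 | 24, so subgroups of order 4 are possible by Lagrange.
The subgroups of order 4 are: {(0,0), (0,1), (0,2), (0,3)}; {(0,0), (0,2), (3,0), (3,2)}; {(0,0), (0,2), (3,1), (3,3)}.
So G has 3 subgroups of order 4.

3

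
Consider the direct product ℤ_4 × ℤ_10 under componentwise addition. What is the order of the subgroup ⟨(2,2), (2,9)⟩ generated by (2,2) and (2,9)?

20

|⟨(2,2)⟩| = 10 and |⟨(2,9)⟩| = 10, so |H| is a multiple of lcm(10, 10) = 10 and divides |G| = 40.
Closing under the operation: H = {(0,0), (0,1), (0,2), (0,3), (0,4), (0,5), (0,6), (0,7), (0,8), (0,9), (2,0), (2,1), (2,2), (2,3), (2,4), (2,5), (2,6), (2,7), (2,8), (2,9)}, so |H| = 20.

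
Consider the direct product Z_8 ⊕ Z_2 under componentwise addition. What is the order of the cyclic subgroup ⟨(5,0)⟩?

8

The order of (5,0) in Z_8 × Z_2 is lcm(ord(5) in Z_8, ord(0) in Z_2).
ord(5) = 8 and ord(0) = 1, so |⟨(5,0)⟩| = lcm(8, 1) = 8.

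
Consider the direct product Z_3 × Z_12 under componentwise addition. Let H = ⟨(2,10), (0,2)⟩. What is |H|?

18

|⟨(2,10)⟩| = 6 and |⟨(0,2)⟩| = 6, so |H| is a multiple of lcm(6, 6) = 6 and divides |G| = 36.
Closing under the operation: H = {(0,0), (0,2), (0,4), (0,6), (0,8), (0,10), (1,0), (1,2), (1,4), (1,6), (1,8), (1,10), (2,0), (2,2), (2,4), (2,6), (2,8), (2,10)}, so |H| = 18.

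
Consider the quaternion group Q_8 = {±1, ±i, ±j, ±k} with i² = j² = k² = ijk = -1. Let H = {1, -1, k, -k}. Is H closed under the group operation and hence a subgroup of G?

Yes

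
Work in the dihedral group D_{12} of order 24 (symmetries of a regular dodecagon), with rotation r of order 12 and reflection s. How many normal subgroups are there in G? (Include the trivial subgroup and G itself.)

9

G has 34 subgroups. Checking conjugation-invariance by order — order 1: 1/1 normal; order 2: 1/13 normal; order 3: 1/1 normal; order 4: 1/7 normal; order 6: 1/5 normal; order 8: 0/3 normal; order 12: 3/3 normal; order 24: 1/1 normal.
Total normal subgroups: 9.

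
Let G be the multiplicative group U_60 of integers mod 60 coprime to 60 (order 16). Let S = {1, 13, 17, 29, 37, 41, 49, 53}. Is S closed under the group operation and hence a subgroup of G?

|S| = 8 divides |G| = 16, consistent with Lagrange.
S contains the identity, every element's inverse is in S, and S is closed under ·: it is a subgroup.

Yes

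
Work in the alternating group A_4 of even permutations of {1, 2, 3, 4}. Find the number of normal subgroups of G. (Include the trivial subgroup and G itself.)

G has 10 subgroups. Checking conjugation-invariance by order — order 1: 1/1 normal; order 2: 0/3 normal; order 3: 0/4 normal; order 4: 1/1 normal; order 12: 1/1 normal.
Total normal subgroups: 3.

3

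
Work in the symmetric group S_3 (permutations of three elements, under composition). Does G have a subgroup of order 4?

No

4 does not divide |G| = 6, so by Lagrange no subgroup of order 4 exists.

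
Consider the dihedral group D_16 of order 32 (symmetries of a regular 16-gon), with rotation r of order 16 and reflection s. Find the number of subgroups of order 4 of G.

|G| = 32 and 4 | 32, so subgroups of order 4 are possible by Lagrange.
The subgroups of order 4 are: {e, r^8, r^2s, r^10s}; {e, r^8, r^3s, r^11s}; {e, r^4, r^8, r^12}; {e, r^8, r^4s, r^12s}; … (9 in all).
So G has 9 subgroups of order 4.

9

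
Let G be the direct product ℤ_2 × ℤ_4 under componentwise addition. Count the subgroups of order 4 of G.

|G| = 8 and 4 | 8, so subgroups of order 4 are possible by Lagrange.
The subgroups of order 4 are: {(0,0), (0,1), (0,2), (0,3)}; {(0,0), (0,2), (1,0), (1,2)}; {(0,0), (0,2), (1,1), (1,3)}.
So G has 3 subgroups of order 4.

3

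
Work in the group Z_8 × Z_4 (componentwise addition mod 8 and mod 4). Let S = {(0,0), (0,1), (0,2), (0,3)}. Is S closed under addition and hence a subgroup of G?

|S| = 4 divides |G| = 32, consistent with Lagrange.
S contains the identity, every element's inverse is in S, and S is closed under +: it is a subgroup.
In fact S = ⟨(0,1)⟩.

Yes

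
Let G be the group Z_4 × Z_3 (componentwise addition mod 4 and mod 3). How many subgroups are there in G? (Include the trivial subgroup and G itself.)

6

|G| = 12, so by Lagrange every subgroup order divides 12. Divisors: 1, 2, 3, 4, 6, 12.
Subgroups by order — order 1: 1; order 2: 1; order 3: 1; order 4: 1; order 6: 1; order 12: 1.
Total: 1 + 1 + 1 + 1 + 1 + 1 = 6.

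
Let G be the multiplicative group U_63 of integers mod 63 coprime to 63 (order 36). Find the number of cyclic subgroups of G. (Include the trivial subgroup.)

Each element a generates a cyclic subgroup ⟨a⟩; distinct elements may generate the same one (a cyclic group of order d has φ(d) generators).
Cyclic subgroups by order — order 1: 1; order 2: 3; order 3: 4; order 6: 12.
Total: 20.

20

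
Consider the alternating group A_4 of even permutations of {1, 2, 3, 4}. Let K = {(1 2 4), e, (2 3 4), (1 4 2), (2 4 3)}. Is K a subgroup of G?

|K| = 5 does not divide |G| = 12, so by Lagrange K is not a subgroup.

No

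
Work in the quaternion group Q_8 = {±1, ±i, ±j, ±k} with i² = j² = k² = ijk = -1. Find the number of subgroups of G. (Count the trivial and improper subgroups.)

|G| = 8, so by Lagrange every subgroup order divides 8. Divisors: 1, 2, 4, 8.
Subgroups by order — order 1: 1; order 2: 1; order 4: 3; order 8: 1.
Total: 1 + 1 + 3 + 1 = 6.

6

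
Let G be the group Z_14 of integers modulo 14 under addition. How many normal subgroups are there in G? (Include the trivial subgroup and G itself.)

4

G is abelian, so every subgroup is normal.
G has 4 subgroups in total, hence 4 normal subgroups.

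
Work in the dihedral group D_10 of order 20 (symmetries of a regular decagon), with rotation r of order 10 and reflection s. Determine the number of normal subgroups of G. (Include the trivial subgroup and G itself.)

7

G has 22 subgroups. Checking conjugation-invariance by order — order 1: 1/1 normal; order 2: 1/11 normal; order 4: 0/5 normal; order 5: 1/1 normal; order 10: 3/3 normal; order 20: 1/1 normal.
Total normal subgroups: 7.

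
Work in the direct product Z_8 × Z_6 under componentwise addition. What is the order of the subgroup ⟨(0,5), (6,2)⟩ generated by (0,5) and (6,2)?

|⟨(0,5)⟩| = 6 and |⟨(6,2)⟩| = 12, so |H| is a multiple of lcm(6, 12) = 12 and divides |G| = 48.
Closing under the operation: H = {(0,0), (0,1), (0,2), (0,3), (0,4), (0,5), (2,0), (2,1), (2,2), (2,3), (2,4), (2,5), (4,0), (4,1), (4,2), (4,3), (4,4), (4,5), (6,0), (6,1), (6,2), (6,3), (6,4), (6,5)}, so |H| = 24.

24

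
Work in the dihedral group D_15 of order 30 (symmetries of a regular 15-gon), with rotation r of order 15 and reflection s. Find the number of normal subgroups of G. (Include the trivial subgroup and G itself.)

5

G has 28 subgroups. Checking conjugation-invariance by order — order 1: 1/1 normal; order 2: 0/15 normal; order 3: 1/1 normal; order 5: 1/1 normal; order 6: 0/5 normal; order 10: 0/3 normal; order 15: 1/1 normal; order 30: 1/1 normal.
Total normal subgroups: 5.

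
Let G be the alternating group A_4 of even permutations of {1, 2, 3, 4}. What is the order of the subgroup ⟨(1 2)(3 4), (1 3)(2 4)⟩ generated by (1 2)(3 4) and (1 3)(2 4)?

4

|⟨(1 2)(3 4)⟩| = 2 and |⟨(1 3)(2 4)⟩| = 2, so |H| is a multiple of lcm(2, 2) = 2 and divides |G| = 12.
Closing under the operation: H = {e, (1 2)(3 4), (1 3)(2 4), (1 4)(2 3)}, so |H| = 4.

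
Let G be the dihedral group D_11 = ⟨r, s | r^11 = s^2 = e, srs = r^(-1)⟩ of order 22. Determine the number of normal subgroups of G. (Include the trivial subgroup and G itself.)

G has 14 subgroups. Checking conjugation-invariance by order — order 1: 1/1 normal; order 2: 0/11 normal; order 11: 1/1 normal; order 22: 1/1 normal.
Total normal subgroups: 3.

3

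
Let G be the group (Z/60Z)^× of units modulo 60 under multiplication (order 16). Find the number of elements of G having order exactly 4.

8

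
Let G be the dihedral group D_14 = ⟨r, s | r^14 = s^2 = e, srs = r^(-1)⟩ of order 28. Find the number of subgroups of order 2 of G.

|G| = 28 and 2 | 28, so subgroups of order 2 are possible by Lagrange.
The subgroups of order 2 are: {e, r^10s}; {e, r^11s}; {e, r^12s}; {e, r^13s}; … (15 in all).
So G has 15 subgroups of order 2.

15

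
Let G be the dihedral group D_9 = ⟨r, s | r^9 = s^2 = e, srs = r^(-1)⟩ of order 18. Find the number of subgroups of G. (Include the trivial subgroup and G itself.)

16

|G| = 18, so by Lagrange every subgroup order divides 18. Divisors: 1, 2, 3, 6, 9, 18.
Subgroups by order — order 1: 1; order 2: 9; order 3: 1; order 6: 3; order 9: 1; order 18: 1.
Total: 1 + 9 + 1 + 3 + 1 + 1 = 16.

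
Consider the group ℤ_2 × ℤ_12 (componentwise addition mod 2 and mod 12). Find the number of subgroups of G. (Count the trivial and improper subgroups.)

|G| = 24, so by Lagrange every subgroup order divides 24. Divisors: 1, 2, 3, 4, 6, 8, 12, 24.
Subgroups by order — order 1: 1; order 2: 3; order 3: 1; order 4: 3; order 6: 3; order 8: 1; order 12: 3; order 24: 1.
Total: 1 + 3 + 1 + 3 + 3 + 1 + 3 + 1 = 16.

16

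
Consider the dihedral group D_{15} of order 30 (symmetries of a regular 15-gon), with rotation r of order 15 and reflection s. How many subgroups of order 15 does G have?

|G| = 30 and 15 | 30, so subgroups of order 15 are possible by Lagrange.
The subgroups of order 15 are: {e, r, r^2, r^3, r^4, r^5, r^6, r^7, r^8, r^9, r^10, r^11, r^12, r^13, r^14}.
So G has 1 subgroup of order 15.

1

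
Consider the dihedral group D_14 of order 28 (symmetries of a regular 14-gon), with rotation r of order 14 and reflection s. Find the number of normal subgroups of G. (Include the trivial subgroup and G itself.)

7

G has 28 subgroups. Checking conjugation-invariance by order — order 1: 1/1 normal; order 2: 1/15 normal; order 4: 0/7 normal; order 7: 1/1 normal; order 14: 3/3 normal; order 28: 1/1 normal.
Total normal subgroups: 7.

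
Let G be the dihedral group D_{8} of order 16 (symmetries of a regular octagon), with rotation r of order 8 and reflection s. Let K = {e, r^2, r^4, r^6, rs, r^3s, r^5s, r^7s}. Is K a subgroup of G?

Yes

|K| = 8 divides |G| = 16, consistent with Lagrange.
K contains the identity, every element's inverse is in K, and K is closed under ·: it is a subgroup.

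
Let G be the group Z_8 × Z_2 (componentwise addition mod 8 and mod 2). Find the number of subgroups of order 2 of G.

|G| = 16 and 2 | 16, so subgroups of order 2 are possible by Lagrange.
The subgroups of order 2 are: {(0,0), (0,1)}; {(0,0), (4,0)}; {(0,0), (4,1)}.
So G has 3 subgroups of order 2.

3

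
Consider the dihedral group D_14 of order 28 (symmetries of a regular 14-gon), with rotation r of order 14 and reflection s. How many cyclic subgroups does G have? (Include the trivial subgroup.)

18

A cyclic subgroup of order d is generated by each of its φ(d) elements of order d, so the cyclic subgroups of order d number (#elements of order d)/φ(d).
Cyclic subgroups by order — order 1: 1; order 2: 15; order 7: 1; order 14: 1.
Total: 18.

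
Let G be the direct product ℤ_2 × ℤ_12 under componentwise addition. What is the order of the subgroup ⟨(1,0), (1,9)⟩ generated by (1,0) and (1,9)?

|⟨(1,0)⟩| = 2 and |⟨(1,9)⟩| = 4, so |H| is a multiple of lcm(2, 4) = 4 and divides |G| = 24.
Closing under the operation: H = {(0,0), (0,3), (0,6), (0,9), (1,0), (1,3), (1,6), (1,9)}, so |H| = 8.

8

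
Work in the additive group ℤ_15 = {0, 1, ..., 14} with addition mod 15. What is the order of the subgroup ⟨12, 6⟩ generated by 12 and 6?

|⟨12⟩| = 5 and |⟨6⟩| = 5, so |H| is a multiple of lcm(5, 5) = 5 and divides |G| = 15.
Closing under the operation: H = {0, 3, 6, 9, 12}, so |H| = 5.

5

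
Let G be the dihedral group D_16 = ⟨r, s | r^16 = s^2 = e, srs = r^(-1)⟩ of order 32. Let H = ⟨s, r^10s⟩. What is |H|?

16

|⟨s⟩| = 2 and |⟨r^10s⟩| = 2, so |H| is a multiple of lcm(2, 2) = 2 and divides |G| = 32.
Closing under the operation: H = {e, r^2, r^4, r^6, r^8, r^10, r^12, r^14, s, r^2s, r^4s, r^6s, r^8s, r^10s, r^12s, r^14s}, so |H| = 16.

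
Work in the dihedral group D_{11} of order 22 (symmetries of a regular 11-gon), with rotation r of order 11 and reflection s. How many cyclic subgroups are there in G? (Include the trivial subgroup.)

13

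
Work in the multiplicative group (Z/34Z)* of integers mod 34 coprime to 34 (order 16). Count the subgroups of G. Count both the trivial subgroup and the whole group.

5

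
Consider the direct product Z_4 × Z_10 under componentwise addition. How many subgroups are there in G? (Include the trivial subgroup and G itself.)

|G| = 40, so by Lagrange every subgroup order divides 40. Divisors: 1, 2, 4, 5, 8, 10, 20, 40.
Subgroups by order — order 1: 1; order 2: 3; order 4: 3; order 5: 1; order 8: 1; order 10: 3; order 20: 3; order 40: 1.
Total: 1 + 3 + 3 + 1 + 1 + 3 + 3 + 1 = 16.

16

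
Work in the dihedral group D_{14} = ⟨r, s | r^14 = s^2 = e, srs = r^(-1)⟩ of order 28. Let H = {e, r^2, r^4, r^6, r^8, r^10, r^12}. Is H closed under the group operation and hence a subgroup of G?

|H| = 7 divides |G| = 28, consistent with Lagrange.
H contains the identity, every element's inverse is in H, and H is closed under ·: it is a subgroup.
In fact H = ⟨r^4⟩.

Yes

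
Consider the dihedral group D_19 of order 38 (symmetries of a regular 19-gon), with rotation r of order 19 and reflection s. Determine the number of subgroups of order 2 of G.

19

|G| = 38 and 2 | 38, so subgroups of order 2 are possible by Lagrange.
The subgroups of order 2 are: {e, r^10s}; {e, r^11s}; {e, r^12s}; {e, r^13s}; … (19 in all).
So G has 19 subgroups of order 2.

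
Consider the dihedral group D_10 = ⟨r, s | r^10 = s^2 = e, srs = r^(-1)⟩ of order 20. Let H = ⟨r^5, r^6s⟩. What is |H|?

4

|⟨r^5⟩| = 2 and |⟨r^6s⟩| = 2, so |H| is a multiple of lcm(2, 2) = 2 and divides |G| = 20.
Closing under the operation: H = {e, r^5, rs, r^6s}, so |H| = 4.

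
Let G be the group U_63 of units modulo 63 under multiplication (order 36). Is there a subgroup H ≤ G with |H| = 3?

3 | 36. A subgroup of order 3 is {1, 4, 16}.

Yes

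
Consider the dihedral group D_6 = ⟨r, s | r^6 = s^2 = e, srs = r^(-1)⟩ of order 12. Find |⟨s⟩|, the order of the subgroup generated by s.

Computing powers of s: the smallest k with (s)^k = e is k = 2.

2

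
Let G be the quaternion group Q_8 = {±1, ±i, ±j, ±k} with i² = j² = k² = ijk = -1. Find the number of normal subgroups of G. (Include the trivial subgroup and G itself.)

6

G has 6 subgroups. Checking conjugation-invariance by order — order 1: 1/1 normal; order 2: 1/1 normal; order 4: 3/3 normal; order 8: 1/1 normal.
Total normal subgroups: 6.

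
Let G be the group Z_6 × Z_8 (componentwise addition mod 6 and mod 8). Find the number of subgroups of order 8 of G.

|G| = 48 and 8 | 48, so subgroups of order 8 are possible by Lagrange.
The subgroups of order 8 are: {(0,0), (0,1), (0,2), (0,3), (0,4), (0,5), (0,6), (0,7)}; {(0,0), (0,2), (0,4), (0,6), (3,0), (3,2), (3,4), (3,6)}; {(0,0), (0,2), (0,4), (0,6), (3,1), (3,3), (3,5), (3,7)}.
So G has 3 subgroups of order 8.

3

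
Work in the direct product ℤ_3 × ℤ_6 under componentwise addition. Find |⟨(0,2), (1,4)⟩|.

9

|⟨(0,2)⟩| = 3 and |⟨(1,4)⟩| = 3, so |H| is a multiple of lcm(3, 3) = 3 and divides |G| = 18.
Closing under the operation: H = {(0,0), (0,2), (0,4), (1,0), (1,2), (1,4), (2,0), (2,2), (2,4)}, so |H| = 9.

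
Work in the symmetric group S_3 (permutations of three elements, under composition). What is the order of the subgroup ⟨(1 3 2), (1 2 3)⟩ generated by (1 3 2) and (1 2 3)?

|⟨(1 3 2)⟩| = 3 and |⟨(1 2 3)⟩| = 3, so |H| is a multiple of lcm(3, 3) = 3 and divides |G| = 6.
Closing under the operation: H = {e, (1 2 3), (1 3 2)}, so |H| = 3.

3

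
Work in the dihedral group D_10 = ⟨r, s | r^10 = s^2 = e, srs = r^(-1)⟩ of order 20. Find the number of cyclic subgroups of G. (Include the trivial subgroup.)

Each element a generates a cyclic subgroup ⟨a⟩; distinct elements may generate the same one (a cyclic group of order d has φ(d) generators).
Cyclic subgroups by order — order 1: 1; order 2: 11; order 5: 1; order 10: 1.
Total: 14.

14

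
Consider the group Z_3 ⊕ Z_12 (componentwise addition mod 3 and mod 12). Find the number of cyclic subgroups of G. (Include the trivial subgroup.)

A cyclic subgroup of order d is generated by each of its φ(d) elements of order d, so the cyclic subgroups of order d number (#elements of order d)/φ(d).
Cyclic subgroups by order — order 1: 1; order 2: 1; order 3: 4; order 4: 1; order 6: 4; order 12: 4.
Total: 15.

15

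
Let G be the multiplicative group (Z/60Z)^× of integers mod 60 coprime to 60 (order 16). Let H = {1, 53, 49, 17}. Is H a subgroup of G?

|H| = 4 divides |G| = 16, consistent with Lagrange.
H contains the identity, every element's inverse is in H, and H is closed under ·: it is a subgroup.
In fact H = ⟨53⟩.

Yes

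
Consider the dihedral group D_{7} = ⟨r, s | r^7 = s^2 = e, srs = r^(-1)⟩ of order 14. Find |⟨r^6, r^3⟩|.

7

|⟨r^6⟩| = 7 and |⟨r^3⟩| = 7, so |H| is a multiple of lcm(7, 7) = 7 and divides |G| = 14.
Closing under the operation: H = {e, r, r^2, r^3, r^4, r^5, r^6}, so |H| = 7.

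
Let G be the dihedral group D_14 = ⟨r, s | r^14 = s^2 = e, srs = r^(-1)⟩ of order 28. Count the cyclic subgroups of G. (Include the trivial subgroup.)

18

Group the elements of G by the cyclic subgroup they generate; each cyclic subgroup of order d accounts for φ(d) elements.
Cyclic subgroups by order — order 1: 1; order 2: 15; order 7: 1; order 14: 1.
Total: 18.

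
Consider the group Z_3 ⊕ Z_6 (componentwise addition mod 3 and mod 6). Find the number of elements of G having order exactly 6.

8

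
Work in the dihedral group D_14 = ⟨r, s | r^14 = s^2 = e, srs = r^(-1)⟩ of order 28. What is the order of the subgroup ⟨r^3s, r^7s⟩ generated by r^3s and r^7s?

|⟨r^3s⟩| = 2 and |⟨r^7s⟩| = 2, so |H| is a multiple of lcm(2, 2) = 2 and divides |G| = 28.
Closing under the operation: H = {e, r^2, r^4, r^6, r^8, r^10, r^12, rs, r^3s, r^5s, r^7s, r^9s, r^11s, r^13s}, so |H| = 14.

14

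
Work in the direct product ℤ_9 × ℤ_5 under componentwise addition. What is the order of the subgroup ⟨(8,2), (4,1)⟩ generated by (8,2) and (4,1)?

|⟨(8,2)⟩| = 45 and |⟨(4,1)⟩| = 45, so |H| is a multiple of lcm(45, 45) = 45 and divides |G| = 45.
Closing {(8,2), (4,1)} under the group operation gives all of G, so |H| = 45.

45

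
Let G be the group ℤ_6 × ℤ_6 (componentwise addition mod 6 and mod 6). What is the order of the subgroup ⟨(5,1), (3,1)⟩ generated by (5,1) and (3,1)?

|⟨(5,1)⟩| = 6 and |⟨(3,1)⟩| = 6, so |H| is a multiple of lcm(6, 6) = 6 and divides |G| = 36.
Closing under the operation: H = {(0,0), (0,2), (0,4), (1,1), (1,3), (1,5), (2,0), (2,2), (2,4), (3,1), (3,3), (3,5), (4,0), (4,2), (4,4), (5,1), (5,3), (5,5)}, so |H| = 18.

18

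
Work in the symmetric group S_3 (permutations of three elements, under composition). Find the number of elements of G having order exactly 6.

No element of G has order 6 (even though 6 | 6).

0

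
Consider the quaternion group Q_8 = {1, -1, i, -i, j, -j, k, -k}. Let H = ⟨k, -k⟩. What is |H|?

|⟨k⟩| = 4 and |⟨-k⟩| = 4, so |H| is a multiple of lcm(4, 4) = 4 and divides |G| = 8.
Closing under the operation: H = {1, -1, k, -k}, so |H| = 4.

4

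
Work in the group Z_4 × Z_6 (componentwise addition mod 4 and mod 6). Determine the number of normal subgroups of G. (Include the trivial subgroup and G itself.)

16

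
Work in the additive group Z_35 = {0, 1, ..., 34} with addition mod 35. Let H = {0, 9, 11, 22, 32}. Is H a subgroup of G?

No

32 ∈ H but its inverse 3 ∉ H, so H is not a subgroup.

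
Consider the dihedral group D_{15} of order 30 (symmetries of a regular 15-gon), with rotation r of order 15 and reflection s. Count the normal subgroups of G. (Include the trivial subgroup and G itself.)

5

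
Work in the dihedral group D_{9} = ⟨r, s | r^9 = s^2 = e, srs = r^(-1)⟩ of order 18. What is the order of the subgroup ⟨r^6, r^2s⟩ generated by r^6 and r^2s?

|⟨r^6⟩| = 3 and |⟨r^2s⟩| = 2, so |H| is a multiple of lcm(3, 2) = 6 and divides |G| = 18.
Closing under the operation: H = {e, r^3, r^6, r^2s, r^5s, r^8s}, so |H| = 6.

6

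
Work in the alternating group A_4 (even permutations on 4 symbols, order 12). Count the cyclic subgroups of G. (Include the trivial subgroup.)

Each element a generates a cyclic subgroup ⟨a⟩; distinct elements may generate the same one (a cyclic group of order d has φ(d) generators).
Cyclic subgroups by order — order 1: 1; order 2: 3; order 3: 4.
Total: 8.

8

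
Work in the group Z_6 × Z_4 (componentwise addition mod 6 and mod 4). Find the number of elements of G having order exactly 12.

An element (a,b) has order lcm(ord(a), ord(b)); count pairs with lcm equal to 12.
Enumerating gives 8 such elements.

8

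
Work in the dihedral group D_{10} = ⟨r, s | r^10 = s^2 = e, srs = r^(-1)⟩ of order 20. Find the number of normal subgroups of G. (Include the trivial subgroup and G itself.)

7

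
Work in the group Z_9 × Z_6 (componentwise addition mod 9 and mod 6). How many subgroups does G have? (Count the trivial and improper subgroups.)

20

|G| = 54, so by Lagrange every subgroup order divides 54. Divisors: 1, 2, 3, 6, 9, 18, 27, 54.
Subgroups by order — order 1: 1; order 2: 1; order 3: 4; order 6: 4; order 9: 4; order 18: 4; order 27: 1; order 54: 1.
Total: 1 + 1 + 4 + 4 + 4 + 4 + 1 + 1 = 20.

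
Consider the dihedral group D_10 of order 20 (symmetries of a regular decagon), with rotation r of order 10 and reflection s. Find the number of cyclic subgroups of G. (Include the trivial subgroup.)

Group the elements of G by the cyclic subgroup they generate; each cyclic subgroup of order d accounts for φ(d) elements.
Cyclic subgroups by order — order 1: 1; order 2: 11; order 5: 1; order 10: 1.
Total: 14.

14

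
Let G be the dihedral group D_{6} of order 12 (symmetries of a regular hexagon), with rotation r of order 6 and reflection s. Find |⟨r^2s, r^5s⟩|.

4

|⟨r^2s⟩| = 2 and |⟨r^5s⟩| = 2, so |H| is a multiple of lcm(2, 2) = 2 and divides |G| = 12.
Closing under the operation: H = {e, r^3, r^2s, r^5s}, so |H| = 4.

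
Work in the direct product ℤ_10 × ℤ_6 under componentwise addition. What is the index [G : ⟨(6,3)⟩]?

6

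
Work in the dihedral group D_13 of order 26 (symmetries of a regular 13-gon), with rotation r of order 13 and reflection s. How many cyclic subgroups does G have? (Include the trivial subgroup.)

Each element a generates a cyclic subgroup ⟨a⟩; distinct elements may generate the same one (a cyclic group of order d has φ(d) generators).
Cyclic subgroups by order — order 1: 1; order 2: 13; order 13: 1.
Total: 15.

15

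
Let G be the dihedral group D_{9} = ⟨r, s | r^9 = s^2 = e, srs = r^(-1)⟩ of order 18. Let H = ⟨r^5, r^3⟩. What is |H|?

|⟨r^5⟩| = 9 and |⟨r^3⟩| = 3, so |H| is a multiple of lcm(9, 3) = 9 and divides |G| = 18.
Closing under the operation: H = {e, r, r^2, r^3, r^4, r^5, r^6, r^7, r^8}, so |H| = 9.

9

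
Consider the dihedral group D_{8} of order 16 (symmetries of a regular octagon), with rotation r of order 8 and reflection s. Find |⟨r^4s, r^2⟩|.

8

|⟨r^4s⟩| = 2 and |⟨r^2⟩| = 4, so |H| is a multiple of lcm(2, 4) = 4 and divides |G| = 16.
Closing under the operation: H = {e, r^2, r^4, r^6, s, r^2s, r^4s, r^6s}, so |H| = 8.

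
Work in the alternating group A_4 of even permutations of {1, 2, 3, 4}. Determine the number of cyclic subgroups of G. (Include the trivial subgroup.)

Each element a generates a cyclic subgroup ⟨a⟩; distinct elements may generate the same one (a cyclic group of order d has φ(d) generators).
Cyclic subgroups by order — order 1: 1; order 2: 3; order 3: 4.
Total: 8.

8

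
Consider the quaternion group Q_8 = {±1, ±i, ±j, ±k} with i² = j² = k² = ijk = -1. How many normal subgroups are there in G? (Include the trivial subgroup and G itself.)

G has 6 subgroups. Checking conjugation-invariance by order — order 1: 1/1 normal; order 2: 1/1 normal; order 4: 3/3 normal; order 8: 1/1 normal.
Total normal subgroups: 6.

6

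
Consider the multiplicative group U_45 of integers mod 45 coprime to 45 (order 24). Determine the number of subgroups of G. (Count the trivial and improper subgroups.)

|G| = 24, so by Lagrange every subgroup order divides 24. Divisors: 1, 2, 3, 4, 6, 8, 12, 24.
Subgroups by order — order 1: 1; order 2: 3; order 3: 1; order 4: 3; order 6: 3; order 8: 1; order 12: 3; order 24: 1.
Total: 1 + 3 + 1 + 3 + 3 + 1 + 3 + 1 = 16.

16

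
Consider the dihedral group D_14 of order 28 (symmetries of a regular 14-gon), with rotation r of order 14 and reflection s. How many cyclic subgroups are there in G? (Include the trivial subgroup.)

18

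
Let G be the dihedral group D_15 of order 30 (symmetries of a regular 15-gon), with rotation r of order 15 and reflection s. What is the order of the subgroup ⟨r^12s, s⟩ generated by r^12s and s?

|⟨r^12s⟩| = 2 and |⟨s⟩| = 2, so |H| is a multiple of lcm(2, 2) = 2 and divides |G| = 30.
Closing under the operation: H = {e, r^3, r^6, r^9, r^12, s, r^3s, r^6s, r^9s, r^12s}, so |H| = 10.

10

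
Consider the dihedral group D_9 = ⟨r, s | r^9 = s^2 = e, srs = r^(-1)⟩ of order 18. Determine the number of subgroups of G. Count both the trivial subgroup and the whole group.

16

|G| = 18, so by Lagrange every subgroup order divides 18. Divisors: 1, 2, 3, 6, 9, 18.
Subgroups by order — order 1: 1; order 2: 9; order 3: 1; order 6: 3; order 9: 1; order 18: 1.
Total: 1 + 9 + 1 + 3 + 1 + 1 = 16.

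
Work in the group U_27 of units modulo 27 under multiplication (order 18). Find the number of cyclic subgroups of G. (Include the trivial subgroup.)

A cyclic subgroup of order d is generated by each of its φ(d) elements of order d, so the cyclic subgroups of order d number (#elements of order d)/φ(d).
Cyclic subgroups by order — order 1: 1; order 2: 1; order 3: 1; order 6: 1; order 9: 1; order 18: 1.
Total: 6.

6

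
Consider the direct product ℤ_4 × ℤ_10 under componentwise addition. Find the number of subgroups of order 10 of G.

3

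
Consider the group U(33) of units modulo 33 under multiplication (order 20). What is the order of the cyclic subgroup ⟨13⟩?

10

Compute successive powers of 13 mod 33: 13, 4, 19, 16, 10, 31, 7, 25, …; 13^10 ≡ 1 (mod 33).
So |⟨13⟩| = 10.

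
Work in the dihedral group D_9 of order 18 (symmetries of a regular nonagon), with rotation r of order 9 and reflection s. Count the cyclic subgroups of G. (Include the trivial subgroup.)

A cyclic subgroup of order d is generated by each of its φ(d) elements of order d, so the cyclic subgroups of order d number (#elements of order d)/φ(d).
Cyclic subgroups by order — order 1: 1; order 2: 9; order 3: 1; order 9: 1.
Total: 12.

12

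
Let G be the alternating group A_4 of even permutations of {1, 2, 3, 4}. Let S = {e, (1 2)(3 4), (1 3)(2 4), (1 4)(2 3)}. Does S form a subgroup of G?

Yes

|S| = 4 divides |G| = 12, consistent with Lagrange.
S contains the identity, every element's inverse is in S, and S is closed under ∘: it is a subgroup.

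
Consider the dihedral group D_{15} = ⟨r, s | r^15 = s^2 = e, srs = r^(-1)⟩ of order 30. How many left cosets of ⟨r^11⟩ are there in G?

|⟨r^11⟩| = 15 and |G| = 30.
By Lagrange, [G : H] = |G|/|H| = 30/15 = 2.

2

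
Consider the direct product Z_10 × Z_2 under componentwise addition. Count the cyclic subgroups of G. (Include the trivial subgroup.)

8

A cyclic subgroup of order d is generated by each of its φ(d) elements of order d, so the cyclic subgroups of order d number (#elements of order d)/φ(d).
Cyclic subgroups by order — order 1: 1; order 2: 3; order 5: 1; order 10: 3.
Total: 8.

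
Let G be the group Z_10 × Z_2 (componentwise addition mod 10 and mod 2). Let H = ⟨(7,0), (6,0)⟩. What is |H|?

|⟨(7,0)⟩| = 10 and |⟨(6,0)⟩| = 5, so |H| is a multiple of lcm(10, 5) = 10 and divides |G| = 20.
Closing under the operation: H = {(0,0), (1,0), (2,0), (3,0), (4,0), (5,0), (6,0), (7,0), (8,0), (9,0)}, so |H| = 10.

10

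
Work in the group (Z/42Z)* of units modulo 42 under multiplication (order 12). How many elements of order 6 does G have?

The elements of order 6 are: 5, 11, 17, 19, 23, 31.
That's 6.

6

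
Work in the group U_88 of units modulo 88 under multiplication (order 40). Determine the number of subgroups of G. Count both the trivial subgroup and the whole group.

32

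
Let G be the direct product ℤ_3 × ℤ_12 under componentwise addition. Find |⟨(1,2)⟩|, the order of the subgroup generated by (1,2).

The order of (1,2) in Z_3 × Z_12 is lcm(ord(1) in Z_3, ord(2) in Z_12).
ord(1) = 3 and ord(2) = 6, so |⟨(1,2)⟩| = lcm(3, 6) = 6.

6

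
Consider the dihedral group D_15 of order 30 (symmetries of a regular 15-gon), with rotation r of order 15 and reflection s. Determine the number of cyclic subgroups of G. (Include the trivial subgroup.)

19

Each element a generates a cyclic subgroup ⟨a⟩; distinct elements may generate the same one (a cyclic group of order d has φ(d) generators).
Cyclic subgroups by order — order 1: 1; order 2: 15; order 3: 1; order 5: 1; order 15: 1.
Total: 19.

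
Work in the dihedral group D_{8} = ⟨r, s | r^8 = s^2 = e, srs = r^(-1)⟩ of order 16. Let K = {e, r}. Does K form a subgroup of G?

r ∈ K but its inverse r^7 ∉ K, so K is not a subgroup.

No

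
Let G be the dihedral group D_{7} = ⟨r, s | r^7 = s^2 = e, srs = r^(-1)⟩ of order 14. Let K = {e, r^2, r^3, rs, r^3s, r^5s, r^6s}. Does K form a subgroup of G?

No

r^2 ∈ K but its inverse r^5 ∉ K, so K is not a subgroup.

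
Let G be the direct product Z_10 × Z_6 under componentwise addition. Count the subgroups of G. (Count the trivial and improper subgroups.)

20

|G| = 60, so by Lagrange every subgroup order divides 60. Divisors: 1, 2, 3, 4, 5, 6, 10, 12, 15, 20, 30, 60.
Subgroups by order — order 1: 1; order 2: 3; order 3: 1; order 4: 1; order 5: 1; order 6: 3; order 10: 3; order 12: 1; order 15: 1; order 20: 1; order 30: 3; order 60: 1.
Total: 1 + 3 + 1 + 1 + 1 + 3 + 3 + 1 + 1 + 1 + 3 + 1 = 20.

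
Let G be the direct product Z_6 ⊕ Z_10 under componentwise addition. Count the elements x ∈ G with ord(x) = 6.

6

An element (a,b) has order lcm(ord(a), ord(b)); count pairs with lcm equal to 6.
Enumerating gives 6 such elements.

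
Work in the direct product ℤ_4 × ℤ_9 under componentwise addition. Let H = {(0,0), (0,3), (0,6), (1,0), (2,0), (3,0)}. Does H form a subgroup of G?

No

Closure fails: (3,0) + (0,3) = (3,3) ∉ H. So H is not a subgroup.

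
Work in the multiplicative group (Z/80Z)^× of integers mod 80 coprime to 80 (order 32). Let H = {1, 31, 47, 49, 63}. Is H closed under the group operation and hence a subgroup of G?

No

|H| = 5 does not divide |G| = 32, so by Lagrange H is not a subgroup.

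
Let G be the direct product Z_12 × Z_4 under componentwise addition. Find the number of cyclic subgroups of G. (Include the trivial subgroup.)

20

Group the elements of G by the cyclic subgroup they generate; each cyclic subgroup of order d accounts for φ(d) elements.
Cyclic subgroups by order — order 1: 1; order 2: 3; order 3: 1; order 4: 6; order 6: 3; order 12: 6.
Total: 20.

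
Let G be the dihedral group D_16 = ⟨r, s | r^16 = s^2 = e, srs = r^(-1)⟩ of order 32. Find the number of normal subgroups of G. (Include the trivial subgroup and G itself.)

G has 36 subgroups. Checking conjugation-invariance by order — order 1: 1/1 normal; order 2: 1/17 normal; order 4: 1/9 normal; order 8: 1/5 normal; order 16: 3/3 normal; order 32: 1/1 normal.
Total normal subgroups: 8.

8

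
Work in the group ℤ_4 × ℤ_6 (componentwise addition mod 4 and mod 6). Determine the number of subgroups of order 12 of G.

|G| = 24 and 12 | 24, so subgroups of order 12 are possible by Lagrange.
The subgroups of order 12 are: {(0,0), (0,1), (0,2), (0,3), (0,4), (0,5), (2,0), (2,1), (2,2), (2,3), (2,4), (2,5)}; {(0,0), (0,2), (0,4), (1,0), (1,2), (1,4), (2,0), (2,2), (2,4), (3,0), (3,2), (3,4)}; {(0,0), (0,2), (0,4), (1,1), (1,3), (1,5), (2,0), (2,2), (2,4), (3,1), (3,3), (3,5)}.
So G has 3 subgroups of order 12.

3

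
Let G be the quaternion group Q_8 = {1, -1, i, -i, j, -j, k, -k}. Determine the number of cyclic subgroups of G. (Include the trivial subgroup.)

A cyclic subgroup of order d is generated by each of its φ(d) elements of order d, so the cyclic subgroups of order d number (#elements of order d)/φ(d).
Cyclic subgroups by order — order 1: 1; order 2: 1; order 4: 3.
Total: 5.

5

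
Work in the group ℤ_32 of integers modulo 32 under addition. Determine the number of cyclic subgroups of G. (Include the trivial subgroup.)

Group the elements of G by the cyclic subgroup they generate; each cyclic subgroup of order d accounts for φ(d) elements.
Cyclic subgroups by order — order 1: 1; order 2: 1; order 4: 1; order 8: 1; order 16: 1; order 32: 1.
Total: 6.

6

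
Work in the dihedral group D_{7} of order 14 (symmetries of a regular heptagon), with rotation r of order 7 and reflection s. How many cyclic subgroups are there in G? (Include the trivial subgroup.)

9

Group the elements of G by the cyclic subgroup they generate; each cyclic subgroup of order d accounts for φ(d) elements.
Cyclic subgroups by order — order 1: 1; order 2: 7; order 7: 1.
Total: 9.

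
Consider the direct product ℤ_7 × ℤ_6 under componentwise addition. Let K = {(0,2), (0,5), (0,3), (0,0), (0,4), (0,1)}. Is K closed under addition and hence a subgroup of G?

Yes

|K| = 6 divides |G| = 42, consistent with Lagrange.
K contains the identity, every element's inverse is in K, and K is closed under +: it is a subgroup.
In fact K = ⟨(0,1)⟩.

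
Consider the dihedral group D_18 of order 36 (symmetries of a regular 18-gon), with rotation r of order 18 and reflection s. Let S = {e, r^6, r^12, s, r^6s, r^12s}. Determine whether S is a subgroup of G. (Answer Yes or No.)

|S| = 6 divides |G| = 36, consistent with Lagrange.
S contains the identity, every element's inverse is in S, and S is closed under ·: it is a subgroup.

Yes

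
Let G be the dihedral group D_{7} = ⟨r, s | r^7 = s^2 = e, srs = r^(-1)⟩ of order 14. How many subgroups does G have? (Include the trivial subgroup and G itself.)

10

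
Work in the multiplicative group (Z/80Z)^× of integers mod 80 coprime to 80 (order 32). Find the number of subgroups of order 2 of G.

|G| = 32 and 2 | 32, so subgroups of order 2 are possible by Lagrange.
The subgroups of order 2 are: {1, 31}; {1, 39}; {1, 41}; {1, 49}; … (7 in all).
So G has 7 subgroups of order 2.

7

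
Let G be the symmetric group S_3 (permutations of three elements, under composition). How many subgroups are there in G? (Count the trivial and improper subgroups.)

6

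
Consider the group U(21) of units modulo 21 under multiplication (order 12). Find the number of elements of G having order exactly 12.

0

No element of G has order 12 (even though 12 | 12).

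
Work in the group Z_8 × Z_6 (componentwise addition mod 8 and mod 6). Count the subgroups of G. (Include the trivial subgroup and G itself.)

22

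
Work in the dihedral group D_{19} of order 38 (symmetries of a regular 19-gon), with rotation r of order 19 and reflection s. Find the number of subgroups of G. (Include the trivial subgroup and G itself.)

22

|G| = 38, so by Lagrange every subgroup order divides 38. Divisors: 1, 2, 19, 38.
Subgroups by order — order 1: 1; order 2: 19; order 19: 1; order 38: 1.
Total: 1 + 19 + 1 + 1 = 22.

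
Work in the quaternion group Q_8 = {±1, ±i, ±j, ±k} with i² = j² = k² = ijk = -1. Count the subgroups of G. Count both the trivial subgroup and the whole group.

|G| = 8, so by Lagrange every subgroup order divides 8. Divisors: 1, 2, 4, 8.
Subgroups by order — order 1: 1; order 2: 1; order 4: 3; order 8: 1.
Total: 1 + 1 + 3 + 1 = 6.

6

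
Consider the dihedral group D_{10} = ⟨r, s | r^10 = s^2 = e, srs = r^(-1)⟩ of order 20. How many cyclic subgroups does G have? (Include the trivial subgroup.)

14

Group the elements of G by the cyclic subgroup they generate; each cyclic subgroup of order d accounts for φ(d) elements.
Cyclic subgroups by order — order 1: 1; order 2: 11; order 5: 1; order 10: 1.
Total: 14.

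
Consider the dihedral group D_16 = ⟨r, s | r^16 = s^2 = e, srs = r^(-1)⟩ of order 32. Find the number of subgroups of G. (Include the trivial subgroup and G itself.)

|G| = 32, so by Lagrange every subgroup order divides 32. Divisors: 1, 2, 4, 8, 16, 32.
Subgroups by order — order 1: 1; order 2: 17; order 4: 9; order 8: 5; order 16: 3; order 32: 1.
Total: 1 + 17 + 9 + 5 + 3 + 1 = 36.

36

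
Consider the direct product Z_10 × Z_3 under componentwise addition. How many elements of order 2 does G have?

1

An element (a,b) has order lcm(ord(a), ord(b)); count pairs with lcm equal to 2.
Enumerating gives 1 such elements.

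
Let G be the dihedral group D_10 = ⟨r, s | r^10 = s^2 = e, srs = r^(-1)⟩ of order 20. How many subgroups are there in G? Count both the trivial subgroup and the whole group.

|G| = 20, so by Lagrange every subgroup order divides 20. Divisors: 1, 2, 4, 5, 10, 20.
Subgroups by order — order 1: 1; order 2: 11; order 4: 5; order 5: 1; order 10: 3; order 20: 1.
Total: 1 + 11 + 5 + 1 + 3 + 1 = 22.

22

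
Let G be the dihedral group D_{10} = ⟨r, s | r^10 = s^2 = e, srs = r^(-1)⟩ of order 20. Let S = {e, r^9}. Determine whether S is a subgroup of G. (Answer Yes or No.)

r^9 ∈ S but its inverse r ∉ S, so S is not a subgroup.

No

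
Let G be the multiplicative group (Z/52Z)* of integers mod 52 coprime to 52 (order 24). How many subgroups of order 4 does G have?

3

|G| = 24 and 4 | 24, so subgroups of order 4 are possible by Lagrange.
The subgroups of order 4 are: {1, 5, 21, 25}; {1, 25, 27, 51}; {1, 25, 31, 47}.
So G has 3 subgroups of order 4.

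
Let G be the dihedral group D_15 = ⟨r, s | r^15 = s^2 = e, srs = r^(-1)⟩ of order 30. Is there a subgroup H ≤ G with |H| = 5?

Yes

5 | 30. A subgroup of order 5 is {e, r^3, r^6, r^9, r^12}.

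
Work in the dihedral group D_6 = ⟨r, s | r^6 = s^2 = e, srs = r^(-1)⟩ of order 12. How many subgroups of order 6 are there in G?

|G| = 12 and 6 | 12, so subgroups of order 6 are possible by Lagrange.
The subgroups of order 6 are: {e, r, r^2, r^3, r^4, r^5}; {e, r^2, r^4, s, r^2s, r^4s}; {e, r^2, r^4, rs, r^3s, r^5s}.
So G has 3 subgroups of order 6.

3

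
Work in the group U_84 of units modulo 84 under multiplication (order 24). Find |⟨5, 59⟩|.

|⟨5⟩| = 6 and |⟨59⟩| = 6, so |H| is a multiple of lcm(6, 6) = 6 and divides |G| = 24.
Closing under the operation: H = {1, 5, 17, 25, 37, 41, 43, 47, 59, 67, 79, 83}, so |H| = 12.

12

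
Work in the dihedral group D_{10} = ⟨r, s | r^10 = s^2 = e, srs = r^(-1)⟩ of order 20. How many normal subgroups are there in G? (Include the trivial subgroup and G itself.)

7

G has 22 subgroups. Checking conjugation-invariance by order — order 1: 1/1 normal; order 2: 1/11 normal; order 4: 0/5 normal; order 5: 1/1 normal; order 10: 3/3 normal; order 20: 1/1 normal.
Total normal subgroups: 7.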